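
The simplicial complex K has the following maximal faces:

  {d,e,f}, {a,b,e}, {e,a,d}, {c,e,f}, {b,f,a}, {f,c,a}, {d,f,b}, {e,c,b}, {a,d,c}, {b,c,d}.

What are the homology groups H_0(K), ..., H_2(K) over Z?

Order the vertices as a < b < c < d < e < f. Listing each simplex with vertices in this order, K has dimension 2 with simplices:

  0-simplices (6): a, b, c, d, e, f
  1-simplices (15): ab, ac, ad, ae, af, bc, bd, be, bf, cd, ce, cf, de, df, ef
  2-simplices (10): abe, abf, acd, acf, ade, bcd, bce, bdf, cef, def

Hence C_0 ≅ Z^6, C_1 ≅ Z^15, C_2 ≅ Z^10.

The boundary map ∂_1: C_1 → C_0 sends each edge [p,q] (with p < q) to q − p.
This gives a 6×15 integer matrix of rank 5; reducing to Smith normal form yields diagonal entries (1,1,1,1,1).

The boundary map ∂_2: C_2 → C_1 acts by ∂[p,q,r] = [q,r] − [p,r] + [p,q]. For instance
  ∂abe = be − ae + ab,
  ∂cef = ef − cf + ce.
The resulting 15×10 matrix has rank 10, and its Smith normal form has invariant factors (1,1,1,1,1,1,1,1,1,2).

From H_k ≅ ker(∂_k) / im(∂_{k+1}) we obtain:

  H_0: rank C_0 − rank ∂_1 = 6 − 5 = 1, and the invariant factors of ∂_1 are all 1, so H_0 = Z.
  H_1: rank ker ∂_1 − rank ∂_2 = (15 − 5) − 10 = 0, and ∂_2 has invariant factor 2 > 1, so H_1 = Z/2.
  H_2: rank ker ∂_2 − rank ∂_3 = (10 − 10) − 0 = 0, and there is no ∂_3, so H_2 = 0.

(K is a triangulation of the real projective plane RP^2.)

H_0 = Z,  H_1 = Z/2,  H_2 = 0.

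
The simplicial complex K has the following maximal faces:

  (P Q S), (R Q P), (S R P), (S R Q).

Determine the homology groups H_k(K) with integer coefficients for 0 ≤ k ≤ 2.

Take the total order P < Q < R < S on the vertex set. Then K (dimension 2) consists of the simplices:

  0-simplices (4): P, Q, R, S
  1-simplices (6): PQ, PR, PS, QR, QS, RS
  2-simplices (4): PQR, PQS, PRS, QRS

giving chain groups C_0 ≅ Z^4, C_1 ≅ Z^6, C_2 ≅ Z^4.

The boundary map ∂_1: C_1 → C_0 sends each edge [p,q] (with p < q) to q − p. For instance
  ∂PR = R − P.
As a 4×6 matrix over Z this has rank 3, with invariant factors (1,1,1).

∂_2: C_2 → C_1 maps a triangle to the signed sum of its edges. For instance
  ∂PQS = QS − PS + PQ,
  ∂PQR = QR − PR + PQ.
The 6×4 boundary matrix has rank 3 and Smith normal form diag(1,1,1).

Reading off H_k = ker ∂_k / im ∂_{k+1}:

  H_0: rank C_0 − rank ∂_1 = 4 − 3 = 1, and the invariant factors of ∂_1 are all 1, so H_0 = Z.
  H_1: rank ker ∂_1 − rank ∂_2 = (6 − 3) − 3 = 0, and the invariant factors of ∂_2 are all 1, so H_1 = 0.
  H_2: rank ker ∂_2 − rank ∂_3 = (4 − 3) − 0 = 1, and there is no ∂_3, so H_2 = Z.

H_0 = Z,  H_1 = 0,  H_2 = Z.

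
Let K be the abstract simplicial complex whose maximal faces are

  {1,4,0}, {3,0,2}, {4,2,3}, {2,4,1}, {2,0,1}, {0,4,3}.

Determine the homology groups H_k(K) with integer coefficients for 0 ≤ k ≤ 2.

Take the total order 0 < 1 < 2 < 3 < 4 on the vertex set. Then K (dimension 2) consists of the simplices:

  0-simplices (5): [0], [1], [2], [3], [4]
  1-simplices (9): [0,1], [0,2], [0,3], [0,4], [1,2], [1,4], [2,3], [2,4], [3,4]
  2-simplices (6): [0,1,2], [0,1,4], [0,2,3], [0,3,4], [1,2,4], [2,3,4]

giving chain groups C_0 ≅ Z^5, C_1 ≅ Z^9, C_2 ≅ Z^6.

The boundary map ∂_1: C_1 → C_0 sends each edge [p,q] (with p < q) to q − p. For instance
  ∂[1,4] = [4] − [1].
The resulting 5×9 matrix has rank 4, and its Smith normal form has invariant factors (1,1,1,1).

∂_2: C_2 → C_1 acts by ∂[p,q,r] = [q,r] − [p,r] + [p,q]. For instance
  ∂[0,1,4] = [1,4] − [0,4] + [0,1],
  ∂[2,3,4] = [3,4] − [2,4] + [2,3].
The 9×6 boundary matrix has rank 5 and Smith normal form diag(1,1,1,1,1).

Reading off H_k = ker ∂_k / im ∂_{k+1}:

  H_0: rank C_0 − rank ∂_1 = 5 − 4 = 1, and the invariant factors of ∂_1 are all 1, so H_0 ≅ Z.
  H_1: rank ker ∂_1 − rank ∂_2 = (9 − 4) − 5 = 0, and the invariant factors of ∂_2 are all 1, so H_1 ≅ 0.
  H_2: rank ker ∂_2 − rank ∂_3 = (6 − 5) − 0 = 1, and there is no ∂_3, so H_2 ≅ Z.

As a check, the Euler characteristic is 5 − 9 + 6 = 2, which agrees with 1 − 0 + 1 = 2.

H_0 ≅ Z,  H_1 = 0,  H_2 ≅ Z.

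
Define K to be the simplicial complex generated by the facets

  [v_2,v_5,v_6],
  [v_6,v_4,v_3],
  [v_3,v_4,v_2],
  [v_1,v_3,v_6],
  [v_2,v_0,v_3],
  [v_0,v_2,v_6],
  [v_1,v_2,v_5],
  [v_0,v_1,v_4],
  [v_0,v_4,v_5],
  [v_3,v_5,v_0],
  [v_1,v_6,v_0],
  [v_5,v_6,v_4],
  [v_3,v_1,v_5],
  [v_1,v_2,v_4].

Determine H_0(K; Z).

H_0 = Z.

Take the total order v_0 < v_1 < v_2 < v_3 < v_4 < v_5 < v_6 on the vertex set. Then K (dimension 2) consists of the simplices:

  0-simplices (7): [v_0], [v_1], [v_2], [v_3], [v_4], [v_5], [v_6]
  1-simplices (21): (21 of them)
  2-simplices (14): (14 of them)

so the chain groups are C_0 ≅ Z^7, C_1 ≅ Z^21, C_2 ≅ Z^14.

Boundary ∂_1: C_1 → C_0 maps an edge to its endpoints' difference, ∂[p,q] = q − p.
The 7×21 boundary matrix has rank 6 and Smith normal form diag(1,1,1,1,1,1).

The boundary map ∂_2: C_2 → C_1 acts by ∂[p,q,r] = [q,r] − [p,r] + [p,q]. For instance
  ∂[v_2,v_5,v_6] = [v_5,v_6] − [v_2,v_6] + [v_2,v_5],
  ∂[v_0,v_3,v_5] = [v_3,v_5] − [v_0,v_5] + [v_0,v_3].
The resulting 21×14 matrix has rank 13, and its Smith normal form has invariant factors (1,1,1,1,1,1,1,1,1,1,1,1,1).

Computing H_k = (kernel of ∂_k) / (image of ∂_{k+1}):

  H_0: rank C_0 − rank ∂_1 = 7 − 6 = 1, and the invariant factors of ∂_1 are all 1, so H_0 ≅ Z.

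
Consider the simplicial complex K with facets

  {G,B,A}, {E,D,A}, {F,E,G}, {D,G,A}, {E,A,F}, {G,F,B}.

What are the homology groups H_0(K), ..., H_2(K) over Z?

H_0 = Z,  H_1 = Z,  H_2 = 0.

K has 6 vertices, 12 edges, 6 triangles.
rank ∂_0 = 0, rank ∂_1 = 5 ⇒ b_0 = 6 − 0 − 5 = 1; all invariant factors of ∂_1 are 1 so no torsion. So H_0 ≅ Z.
rank ∂_1 = 5, rank ∂_2 = 6 ⇒ b_1 = 12 − 5 − 6 = 1; all invariant factors of ∂_2 are 1 so no torsion. So H_1 ≅ Z.
rank ∂_2 = 6, rank ∂_3 = 0 ⇒ b_2 = 6 − 6 − 0 = 0. So H_2 ≅ 0.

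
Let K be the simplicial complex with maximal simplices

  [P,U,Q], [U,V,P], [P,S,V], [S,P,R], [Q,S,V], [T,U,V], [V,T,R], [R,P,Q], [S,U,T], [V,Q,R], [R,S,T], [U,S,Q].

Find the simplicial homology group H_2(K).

Take the total order P < Q < R < S < T < U < V on the vertex set. Then K (dimension 2) consists of the simplices:

  0-simplices (7): P, Q, R, S, T, U, V
  1-simplices (18): PQ, PR, PS, PU, PV, QR, QS, QU, QV, RS, RT, RV, ST, SU, SV, TU, TV, UV
  2-simplices (12): PQR, PQU, PRS, PSV, PUV, QRV, QSU, QSV, RST, RTV, STU, TUV

so the chain groups are C_0 ≅ Z^7, C_1 ≅ Z^18, C_2 ≅ Z^12.

∂_1: C_1 → C_0 is given by ∂[p,q] = [q] − [p].
The resulting 7×18 matrix has rank 6, and its Smith normal form has invariant factors (1,1,1,1,1,1).

∂_2: C_2 → C_1 sends each 2-simplex [p,q,r] to [q,r] − [p,r] + [p,q]. For instance
  ∂RTV = TV − RV + RT,
  ∂PUV = UV − PV + PU.
The resulting 18×12 matrix has rank 12, and its Smith normal form has invariant factors (1,1,1,1,1,1,1,1,1,1,1,2).

Computing H_k = (kernel of ∂_k) / (image of ∂_{k+1}):

  H_2: rank ker ∂_2 − rank ∂_3 = (12 − 12) − 0 = 0, and there is no ∂_3, so H_2 = 0.

H_2 ≅ 0.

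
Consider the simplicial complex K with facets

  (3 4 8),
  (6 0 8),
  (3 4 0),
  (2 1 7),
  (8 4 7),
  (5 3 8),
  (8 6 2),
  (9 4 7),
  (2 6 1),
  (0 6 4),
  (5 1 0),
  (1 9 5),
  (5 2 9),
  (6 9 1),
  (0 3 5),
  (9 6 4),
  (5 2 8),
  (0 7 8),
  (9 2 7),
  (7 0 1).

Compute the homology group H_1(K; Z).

H_1 ≅ Z ⊕ Z/2.

K has 10 vertices, 30 edges, 20 triangles.
rank ∂_1 = 9, rank ∂_2 = 20 ⇒ b_1 = 30 − 9 − 20 = 1; ∂_2 has invariant factor(s) [2] giving torsion. So H_1 ≅ Z ⊕ Z/2.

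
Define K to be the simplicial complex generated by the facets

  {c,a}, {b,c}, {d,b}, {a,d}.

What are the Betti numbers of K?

We work with the vertex ordering a < b < c < d. The simplices of K, each written with vertices in increasing order, are:

  0-simplices (4): a, b, c, d
  1-simplices (4): ac, ad, bc, bd

giving chain groups C_0 ≅ Z^4, C_1 ≅ Z^4.

∂_1: C_1 → C_0 maps an edge to its endpoints' difference, ∂[p,q] = q − p.
This gives a 4×4 integer matrix of rank 3; reducing to Smith normal form yields diagonal entries (1,1,1).

Computing H_k = (kernel of ∂_k) / (image of ∂_{k+1}):

  H_0: rank C_0 − rank ∂_1 = 4 − 3 = 1, and the invariant factors of ∂_1 are all 1, so H_0 ≅ Z.
  H_1: rank ker ∂_1 − rank ∂_2 = (4 − 3) − 0 = 1, and there is no ∂_2, so H_1 ≅ Z.

Hence the Betti numbers are b_0 = 1, b_1 = 1.

b_0 = 1, b_1 = 1.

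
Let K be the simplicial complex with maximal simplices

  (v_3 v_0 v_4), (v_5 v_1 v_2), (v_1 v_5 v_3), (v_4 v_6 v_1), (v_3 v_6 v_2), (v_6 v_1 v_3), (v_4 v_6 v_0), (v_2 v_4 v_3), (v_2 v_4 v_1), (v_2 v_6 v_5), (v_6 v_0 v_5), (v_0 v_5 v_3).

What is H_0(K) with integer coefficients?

H_0 ≅ Z.

K has 7 vertices, 18 edges, 12 triangles.
rank ∂_0 = 0, rank ∂_1 = 6 ⇒ b_0 = 7 − 0 − 6 = 1; all invariant factors of ∂_1 are 1 so no torsion. So H_0 ≅ Z.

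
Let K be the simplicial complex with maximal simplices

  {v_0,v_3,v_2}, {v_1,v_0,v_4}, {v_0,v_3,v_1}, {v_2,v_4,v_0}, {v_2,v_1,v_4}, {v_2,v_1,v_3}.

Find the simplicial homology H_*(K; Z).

Fix the vertex order v_0 < v_1 < v_2 < v_3 < v_4 and write every simplex with vertices in increasing order. Then dim K = 2 and the simplices of K are:

  0-simplices (5): [v_0], [v_1], [v_2], [v_3], [v_4]
  1-simplices (9): [v_0,v_1], [v_0,v_2], [v_0,v_3], [v_0,v_4], [v_1,v_2], [v_1,v_3], [v_1,v_4], [v_2,v_3], [v_2,v_4]
  2-simplices (6): [v_0,v_1,v_3], [v_0,v_1,v_4], [v_0,v_2,v_3], [v_0,v_2,v_4], [v_1,v_2,v_3], [v_1,v_2,v_4]

giving chain groups C_0 ≅ Z^5, C_1 ≅ Z^9, C_2 ≅ Z^6.

∂_1: C_1 → C_0 sends each edge [p,q] (with p < q) to q − p. For instance
  ∂[v_2,v_4] = [v_4] − [v_2].
The 5×9 boundary matrix has rank 4 and Smith normal form diag(1,1,1,1).

The boundary map ∂_2: C_2 → C_1 acts by ∂[p,q,r] = [q,r] − [p,r] + [p,q]. For instance
  ∂[v_0,v_1,v_4] = [v_1,v_4] − [v_0,v_4] + [v_0,v_1],
  ∂[v_0,v_2,v_4] = [v_2,v_4] − [v_0,v_4] + [v_0,v_2].
The 9×6 boundary matrix has rank 5 and Smith normal form diag(1,1,1,1,1).

Computing H_k = (kernel of ∂_k) / (image of ∂_{k+1}):

  H_0: rank C_0 − rank ∂_1 = 5 − 4 = 1, and the invariant factors of ∂_1 are all 1, so H_0 ≅ Z.
  H_1: rank ker ∂_1 − rank ∂_2 = (9 − 4) − 5 = 0, and the invariant factors of ∂_2 are all 1, so H_1 ≅ 0.
  H_2: rank ker ∂_2 − rank ∂_3 = (6 − 5) − 0 = 1, and there is no ∂_3, so H_2 ≅ Z.

As a check, the Euler characteristic is 5 − 9 + 6 = 2, which agrees with 1 − 0 + 1 = 2.

H_0 = Z,  H_1 = 0,  H_2 = Z.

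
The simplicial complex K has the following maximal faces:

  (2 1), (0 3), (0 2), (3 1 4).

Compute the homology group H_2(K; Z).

We work with the vertex ordering 0 < 1 < 2 < 3 < 4. The simplices of K, each written with vertices in increasing order, are:

  0-simplices (5): [0], [1], [2], [3], [4]
  1-simplices (6): [0,2], [0,3], [1,2], [1,3], [1,4], [3,4]
  2-simplices (1): [1,3,4]

Hence C_0 ≅ Z^5, C_1 ≅ Z^6, C_2 ≅ Z^1.

∂_1: C_1 → C_0 is given by ∂[p,q] = [q] − [p].
This gives a 5×6 integer matrix of rank 4; reducing to Smith normal form yields diagonal entries (1,1,1,1).

The boundary map ∂_2: C_2 → C_1 maps a triangle to the signed sum of its edges. For instance
  ∂[1,3,4] = [3,4] − [1,4] + [1,3].
The resulting 6×1 matrix has rank 1, and its Smith normal form has invariant factors (1).

Now H_k = ker ∂_k / im ∂_{k+1}, so:

  H_2: rank ker ∂_2 − rank ∂_3 = (1 − 1) − 0 = 0, and there is no ∂_3, so H_2 = 0.

H_2 = 0.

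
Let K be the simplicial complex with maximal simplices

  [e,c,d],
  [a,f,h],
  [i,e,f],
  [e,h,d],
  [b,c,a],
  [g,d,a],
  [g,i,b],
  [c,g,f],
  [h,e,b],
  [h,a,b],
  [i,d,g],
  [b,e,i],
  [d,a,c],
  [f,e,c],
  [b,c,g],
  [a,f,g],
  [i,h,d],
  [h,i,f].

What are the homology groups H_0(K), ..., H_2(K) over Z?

H_0 = Z,  H_1 = Z ⊕ Z/2Z,  H_2 = 0.

Order the vertices as a < b < c < d < e < f < g < h < i. Listing each simplex with vertices in this order, K has dimension 2 with simplices:

  0-simplices (9): a, b, c, d, e, f, g, h, i
  1-simplices (27): ab, ac, ad, af, ag, ah, bc, be, bg, bh, bi, cd, ce, cf, cg, de, dg, dh, di, ef, eh, ei, fg, fh, fi, gi, hi
  2-simplices (18): abc, abh, acd, adg, afg, afh, bcg, beh, bei, bgi, cde, cef, cfg, deh, dgi, dhi, efi, fhi

so the chain groups are C_0 ≅ Z^9, C_1 ≅ Z^27, C_2 ≅ Z^18.

The boundary map ∂_1: C_1 → C_0 maps an edge to its endpoints' difference, ∂[p,q] = q − p. For instance
  ∂eh = h − e.
This gives a 9×27 integer matrix of rank 8; reducing to Smith normal form yields diagonal entries (1,1,1,1,1,1,1,1).

∂_2: C_2 → C_1 sends each 2-simplex [p,q,r] to [q,r] − [p,r] + [p,q]. For instance
  ∂bei = ei − bi + be,
  ∂cde = de − ce + cd.
The resulting 27×18 matrix has rank 18, and its Smith normal form has invariant factors (1,1,1,1,1,1,1,1,1,1,1,1,1,1,1,1,1,2).

Now H_k = ker ∂_k / im ∂_{k+1}, so:

  H_0: rank C_0 − rank ∂_1 = 9 − 8 = 1, and the invariant factors of ∂_1 are all 1, so H_0 = Z.
  H_1: rank ker ∂_1 − rank ∂_2 = (27 − 8) − 18 = 1, and ∂_2 has invariant factor 2 > 1, so H_1 = Z ⊕ Z/2Z.
  H_2: rank ker ∂_2 − rank ∂_3 = (18 − 18) − 0 = 0, and there is no ∂_3, so H_2 = 0.

As a check, the Euler characteristic is 9 − 27 + 18 = 0, which agrees with 1 − 1 + 0 = 0.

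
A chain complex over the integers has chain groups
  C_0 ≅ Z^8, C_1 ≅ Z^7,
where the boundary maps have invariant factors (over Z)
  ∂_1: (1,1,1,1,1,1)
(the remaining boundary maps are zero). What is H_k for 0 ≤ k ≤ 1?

H_0 ≅ Z^2,  H_1 ≅ Z.

H_0: b_0 = 8 − 0 − 6 = 2; torsion from ∂_1 factors > 1: none. So H_0 ≅ Z^2.
H_1: b_1 = 7 − 6 − 0 = 1; torsion from ∂_2 factors > 1: none. So H_1 ≅ Z.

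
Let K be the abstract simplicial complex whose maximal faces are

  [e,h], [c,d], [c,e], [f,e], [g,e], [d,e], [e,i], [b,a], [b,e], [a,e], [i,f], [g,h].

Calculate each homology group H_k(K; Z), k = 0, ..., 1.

H_0 ≅ Z,  H_1 ≅ Z^4.

Fix the vertex order a < b < c < d < e < f < g < h < i and write every simplex with vertices in increasing order. Then dim K = 1 and the simplices of K are:

  0-simplices (9): a, b, c, d, e, f, g, h, i
  1-simplices (12): ab, ae, be, cd, ce, de, ef, eg, eh, ei, fi, gh

giving chain groups C_0 ≅ Z^9, C_1 ≅ Z^12.

The boundary map ∂_1: C_1 → C_0 maps an edge to its endpoints' difference, ∂[p,q] = q − p. For instance
  ∂cd = d − c.
The 9×12 boundary matrix has rank 8 and Smith normal form diag(1,1,1,1,1,1,1,1).

Reading off H_k = ker ∂_k / im ∂_{k+1}:

  H_0: rank C_0 − rank ∂_1 = 9 − 8 = 1, and the invariant factors of ∂_1 are all 1, so H_0 ≅ Z.
  H_1: rank ker ∂_1 − rank ∂_2 = (12 − 8) − 0 = 4, and there is no ∂_2, so H_1 ≅ Z^4.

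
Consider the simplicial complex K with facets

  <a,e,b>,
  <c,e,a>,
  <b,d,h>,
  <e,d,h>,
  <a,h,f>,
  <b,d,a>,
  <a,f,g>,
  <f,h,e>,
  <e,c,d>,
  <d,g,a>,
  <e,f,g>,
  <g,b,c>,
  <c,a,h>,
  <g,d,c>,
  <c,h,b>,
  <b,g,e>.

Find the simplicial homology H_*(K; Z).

H_0 ≅ Z,  H_1 ≅ Z^2,  H_2 ≅ Z.

Fix the vertex order a < b < c < d < e < f < g < h and write every simplex with vertices in increasing order. Then dim K = 2 and the simplices of K are:

  0-simplices (8): a, b, c, d, e, f, g, h
  1-simplices (24): ab, ac, ad, ae, af, ag, ah, bc, bd, be, bg, bh, cd, ce, cg, ch, de, dg, dh, ef, eg, eh, fg, fh
  2-simplices (16): abd, abe, ace, ach, adg, afg, afh, bcg, bch, bdh, beg, cde, cdg, deh, efg, efh

giving chain groups C_0 ≅ Z^8, C_1 ≅ Z^24, C_2 ≅ Z^16.

∂_1: C_1 → C_0 sends each edge [p,q] (with p < q) to q − p. For instance
  ∂ce = e − c.
The resulting 8×24 matrix has rank 7, and its Smith normal form has invariant factors (1,1,1,1,1,1,1).

The boundary map ∂_2: C_2 → C_1 maps a triangle to the signed sum of its edges. For instance
  ∂beg = eg − bg + be,
  ∂abe = be − ae + ab.
The 24×16 boundary matrix has rank 15 and Smith normal form diag(1,1,1,1,1,1,1,1,1,1,1,1,1,1,1).

Now H_k = ker ∂_k / im ∂_{k+1}, so:

  H_0: rank C_0 − rank ∂_1 = 8 − 7 = 1, and the invariant factors of ∂_1 are all 1, so H_0 ≅ Z.
  H_1: rank ker ∂_1 − rank ∂_2 = (24 − 7) − 15 = 2, and the invariant factors of ∂_2 are all 1, so H_1 ≅ Z^2.
  H_2: rank ker ∂_2 − rank ∂_3 = (16 − 15) − 0 = 1, and there is no ∂_3, so H_2 ≅ Z.

As a check, the Euler characteristic is 8 − 24 + 16 = 0, which agrees with 1 − 2 + 1 = 0.
(K is a triangulation of the torus T^2.)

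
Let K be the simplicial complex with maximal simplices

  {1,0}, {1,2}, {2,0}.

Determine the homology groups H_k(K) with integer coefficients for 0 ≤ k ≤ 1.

K has 3 vertices, 3 edges.
rank ∂_0 = 0, rank ∂_1 = 2 ⇒ b_0 = 3 − 0 − 2 = 1; all invariant factors of ∂_1 are 1 so no torsion. So H_0 = Z.
rank ∂_1 = 2, rank ∂_2 = 0 ⇒ b_1 = 3 − 2 − 0 = 1. So H_1 = Z.

H_0 ≅ Z,  H_1 ≅ Z.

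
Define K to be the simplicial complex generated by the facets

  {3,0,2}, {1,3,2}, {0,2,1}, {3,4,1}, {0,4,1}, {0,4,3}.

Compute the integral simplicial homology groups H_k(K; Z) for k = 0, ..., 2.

Order the vertices as 0 < 1 < 2 < 3 < 4. Listing each simplex with vertices in this order, K has dimension 2 with simplices:

  0-simplices (5): [0], [1], [2], [3], [4]
  1-simplices (9): [0,1], [0,2], [0,3], [0,4], [1,2], [1,3], [1,4], [2,3], [3,4]
  2-simplices (6): [0,1,2], [0,1,4], [0,2,3], [0,3,4], [1,2,3], [1,3,4]

so the chain groups are C_0 ≅ Z^5, C_1 ≅ Z^9, C_2 ≅ Z^6.

∂_1: C_1 → C_0 maps an edge to its endpoints' difference, ∂[p,q] = q − p. For instance
  ∂[0,3] = [3] − [0].
The resulting 5×9 matrix has rank 4, and its Smith normal form has invariant factors (1,1,1,1).

∂_2: C_2 → C_1 maps a triangle to the signed sum of its edges. For instance
  ∂[1,2,3] = [2,3] − [1,3] + [1,2],
  ∂[0,3,4] = [3,4] − [0,4] + [0,3].
This gives a 9×6 integer matrix of rank 5; reducing to Smith normal form yields diagonal entries (1,1,1,1,1).

Now H_k = ker ∂_k / im ∂_{k+1}, so:

  H_0: rank C_0 − rank ∂_1 = 5 − 4 = 1, and the invariant factors of ∂_1 are all 1, so H_0 ≅ Z.
  H_1: rank ker ∂_1 − rank ∂_2 = (9 − 4) − 5 = 0, and the invariant factors of ∂_2 are all 1, so H_1 ≅ 0.
  H_2: rank ker ∂_2 − rank ∂_3 = (6 − 5) − 0 = 1, and there is no ∂_3, so H_2 ≅ Z.

(K is a triangulation of the 2-sphere S^2.)

H_0 ≅ Z,  H_1 = 0,  H_2 ≅ Z.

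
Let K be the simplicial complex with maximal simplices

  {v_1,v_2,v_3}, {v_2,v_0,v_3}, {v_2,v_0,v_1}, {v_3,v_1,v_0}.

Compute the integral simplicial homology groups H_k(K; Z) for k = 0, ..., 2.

H_0 ≅ Z,  H_1 = 0,  H_2 ≅ Z.

Take the total order v_0 < v_1 < v_2 < v_3 on the vertex set. Then K (dimension 2) consists of the simplices:

  0-simplices (4): [v_0], [v_1], [v_2], [v_3]
  1-simplices (6): [v_0,v_1], [v_0,v_2], [v_0,v_3], [v_1,v_2], [v_1,v_3], [v_2,v_3]
  2-simplices (4): [v_0,v_1,v_2], [v_0,v_1,v_3], [v_0,v_2,v_3], [v_1,v_2,v_3]

Hence C_0 ≅ Z^4, C_1 ≅ Z^6, C_2 ≅ Z^4.

∂_1: C_1 → C_0 sends each edge [p,q] (with p < q) to q − p. For instance
  ∂[v_1,v_3] = [v_3] − [v_1].
The 4×6 boundary matrix has rank 3 and Smith normal form diag(1,1,1).

The boundary map ∂_2: C_2 → C_1 sends each 2-simplex [p,q,r] to [q,r] − [p,r] + [p,q]. For instance
  ∂[v_0,v_1,v_2] = [v_1,v_2] − [v_0,v_2] + [v_0,v_1],
  ∂[v_0,v_1,v_3] = [v_1,v_3] − [v_0,v_3] + [v_0,v_1].
This gives a 6×4 integer matrix of rank 3; reducing to Smith normal form yields diagonal entries (1,1,1).

Computing H_k = (kernel of ∂_k) / (image of ∂_{k+1}):

  H_0: rank C_0 − rank ∂_1 = 4 − 3 = 1, and the invariant factors of ∂_1 are all 1, so H_0 ≅ Z.
  H_1: rank ker ∂_1 − rank ∂_2 = (6 − 3) − 3 = 0, and the invariant factors of ∂_2 are all 1, so H_1 ≅ 0.
  H_2: rank ker ∂_2 − rank ∂_3 = (4 − 3) − 0 = 1, and there is no ∂_3, so H_2 ≅ Z.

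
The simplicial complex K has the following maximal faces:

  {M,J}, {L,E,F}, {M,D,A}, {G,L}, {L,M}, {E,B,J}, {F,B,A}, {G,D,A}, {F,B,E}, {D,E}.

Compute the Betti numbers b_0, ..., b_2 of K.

b_0 = 1, b_1 = 4, b_2 = 0.

We work with the vertex ordering A < B < D < E < F < G < J < L < M. The simplices of K, each written with vertices in increasing order, are:

  0-simplices (9): A, B, D, E, F, G, J, L, M
  1-simplices (18): AB, AD, AF, AG, AM, BE, BF, BJ, DE, DG, DM, EF, EJ, EL, FL, GL, JM, LM
  2-simplices (6): ABF, ADG, ADM, BEF, BEJ, EFL

so the chain groups are C_0 ≅ Z^9, C_1 ≅ Z^18, C_2 ≅ Z^6.

∂_1: C_1 → C_0 sends each edge [p,q] (with p < q) to q − p. For instance
  ∂EJ = J − E.
This gives a 9×18 integer matrix of rank 8; reducing to Smith normal form yields diagonal entries (1,1,1,1,1,1,1,1).

∂_2: C_2 → C_1 sends each 2-simplex [p,q,r] to [q,r] − [p,r] + [p,q]. For instance
  ∂BEJ = EJ − BJ + BE,
  ∂BEF = EF − BF + BE.
The resulting 18×6 matrix has rank 6, and its Smith normal form has invariant factors (1,1,1,1,1,1).

Now H_k = ker ∂_k / im ∂_{k+1}, so:

  H_0: rank C_0 − rank ∂_1 = 9 − 8 = 1, and the invariant factors of ∂_1 are all 1, so H_0 ≅ Z.
  H_1: rank ker ∂_1 − rank ∂_2 = (18 − 8) − 6 = 4, and the invariant factors of ∂_2 are all 1, so H_1 ≅ Z^4.
  H_2: rank ker ∂_2 − rank ∂_3 = (6 − 6) − 0 = 0, and there is no ∂_3, so H_2 ≅ 0.

As a check, the Euler characteristic is 9 − 18 + 6 = -3, which agrees with 1 − 4 + 0 = -3.

Hence the Betti numbers are b_0 = 1, b_1 = 4, b_2 = 0.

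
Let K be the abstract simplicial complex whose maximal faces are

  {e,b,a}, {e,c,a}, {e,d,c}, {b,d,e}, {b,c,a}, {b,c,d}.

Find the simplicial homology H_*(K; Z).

H_0 = Z,  H_1 = 0,  H_2 = Z.

We work with the vertex ordering a < b < c < d < e. The simplices of K, each written with vertices in increasing order, are:

  0-simplices (5): a, b, c, d, e
  1-simplices (9): ab, ac, ae, bc, bd, be, cd, ce, de
  2-simplices (6): abc, abe, ace, bcd, bde, cde

so the chain groups are C_0 ≅ Z^5, C_1 ≅ Z^9, C_2 ≅ Z^6.

∂_1: C_1 → C_0 is given by ∂[p,q] = [q] − [p].
The resulting 5×9 matrix has rank 4, and its Smith normal form has invariant factors (1,1,1,1).

∂_2: C_2 → C_1 sends each 2-simplex [p,q,r] to [q,r] − [p,r] + [p,q]. For instance
  ∂abc = bc − ac + ab,
  ∂bde = de − be + bd.
As a 9×6 matrix over Z this has rank 5, with invariant factors (1,1,1,1,1).

Now H_k = ker ∂_k / im ∂_{k+1}, so:

  H_0: rank C_0 − rank ∂_1 = 5 − 4 = 1, and the invariant factors of ∂_1 are all 1, so H_0 = Z.
  H_1: rank ker ∂_1 − rank ∂_2 = (9 − 4) − 5 = 0, and the invariant factors of ∂_2 are all 1, so H_1 = 0.
  H_2: rank ker ∂_2 − rank ∂_3 = (6 − 5) − 0 = 1, and there is no ∂_3, so H_2 = Z.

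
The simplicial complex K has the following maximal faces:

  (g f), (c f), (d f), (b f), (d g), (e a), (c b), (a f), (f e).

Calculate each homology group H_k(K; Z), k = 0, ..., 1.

H_0 = Z,  H_1 = Z^3.

Order the vertices as a < b < c < d < e < f < g. Listing each simplex with vertices in this order, K has dimension 1 with simplices:

  0-simplices (7): a, b, c, d, e, f, g
  1-simplices (9): ae, af, bc, bf, cf, df, dg, ef, fg

giving chain groups C_0 ≅ Z^7, C_1 ≅ Z^9.

∂_1: C_1 → C_0 maps an edge to its endpoints' difference, ∂[p,q] = q − p. For instance
  ∂ef = f − e.
The 7×9 boundary matrix has rank 6 and Smith normal form diag(1,1,1,1,1,1).

Now H_k = ker ∂_k / im ∂_{k+1}, so:

  H_0: rank C_0 − rank ∂_1 = 7 − 6 = 1, and the invariant factors of ∂_1 are all 1, so H_0 ≅ Z.
  H_1: rank ker ∂_1 − rank ∂_2 = (9 − 6) − 0 = 3, and there is no ∂_2, so H_1 ≅ Z^3.

As a check, the Euler characteristic is 7 − 9 = -2, which agrees with 1 − 3 = -2.
(K is a triangulation of a wedge of 3 circles.)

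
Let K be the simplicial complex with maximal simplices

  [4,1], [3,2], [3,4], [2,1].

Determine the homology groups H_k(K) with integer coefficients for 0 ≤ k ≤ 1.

Take the total order 1 < 2 < 3 < 4 on the vertex set. Then K (dimension 1) consists of the simplices:

  0-simplices (4): [1], [2], [3], [4]
  1-simplices (4): [1,2], [1,4], [2,3], [3,4]

Hence C_0 ≅ Z^4, C_1 ≅ Z^4.

Boundary ∂_1: C_1 → C_0 maps an edge to its endpoints' difference, ∂[p,q] = q − p. For instance
  ∂[1,2] = [2] − [1].
The 4×4 boundary matrix has rank 3 and Smith normal form diag(1,1,1).

Now H_k = ker ∂_k / im ∂_{k+1}, so:

  H_0: rank C_0 − rank ∂_1 = 4 − 3 = 1, and the invariant factors of ∂_1 are all 1, so H_0 ≅ Z.
  H_1: rank ker ∂_1 − rank ∂_2 = (4 − 3) − 0 = 1, and there is no ∂_2, so H_1 ≅ Z.

As a check, the Euler characteristic is 4 − 4 = 0, which agrees with 1 − 1 = 0.

H_0 ≅ Z,  H_1 ≅ Z.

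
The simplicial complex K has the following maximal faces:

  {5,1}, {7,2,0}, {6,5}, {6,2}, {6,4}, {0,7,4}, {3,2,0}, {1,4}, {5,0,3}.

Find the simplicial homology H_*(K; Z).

Order the vertices as 0 < 1 < 2 < 3 < 4 < 5 < 6 < 7. Listing each simplex with vertices in this order, K has dimension 2 with simplices:

  0-simplices (8): [0], [1], [2], [3], [4], [5], [6], [7]
  1-simplices (14): [0,2], [0,3], [0,4], [0,5], [0,7], [1,4], [1,5], [2,3], [2,6], [2,7], [3,5], [4,6], [4,7], [5,6]
  2-simplices (4): [0,2,3], [0,2,7], [0,3,5], [0,4,7]

Hence C_0 ≅ Z^8, C_1 ≅ Z^14, C_2 ≅ Z^4.

The boundary map ∂_1: C_1 → C_0 is given by ∂[p,q] = [q] − [p].
As a 8×14 matrix over Z this has rank 7, with invariant factors (1,1,1,1,1,1,1).

∂_2: C_2 → C_1 acts by ∂[p,q,r] = [q,r] − [p,r] + [p,q]. For instance
  ∂[0,4,7] = [4,7] − [0,7] + [0,4],
  ∂[0,3,5] = [3,5] − [0,5] + [0,3].
The resulting 14×4 matrix has rank 4, and its Smith normal form has invariant factors (1,1,1,1).

Now H_k = ker ∂_k / im ∂_{k+1}, so:

  H_0: rank C_0 − rank ∂_1 = 8 − 7 = 1, and the invariant factors of ∂_1 are all 1, so H_0 = Z.
  H_1: rank ker ∂_1 − rank ∂_2 = (14 − 7) − 4 = 3, and the invariant factors of ∂_2 are all 1, so H_1 = Z^3.
  H_2: rank ker ∂_2 − rank ∂_3 = (4 − 4) − 0 = 0, and there is no ∂_3, so H_2 = 0.

As a check, the Euler characteristic is 8 − 14 + 4 = -2, which agrees with 1 − 3 + 0 = -2.

H_0 ≅ Z,  H_1 ≅ Z^3,  H_2 = 0.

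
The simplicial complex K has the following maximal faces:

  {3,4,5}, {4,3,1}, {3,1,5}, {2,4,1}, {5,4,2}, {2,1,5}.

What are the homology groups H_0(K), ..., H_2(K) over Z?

Order the vertices as 1 < 2 < 3 < 4 < 5. Listing each simplex with vertices in this order, K has dimension 2 with simplices:

  0-simplices (5): [1], [2], [3], [4], [5]
  1-simplices (9): [1,2], [1,3], [1,4], [1,5], [2,4], [2,5], [3,4], [3,5], [4,5]
  2-simplices (6): [1,2,4], [1,2,5], [1,3,4], [1,3,5], [2,4,5], [3,4,5]

Hence C_0 ≅ Z^5, C_1 ≅ Z^9, C_2 ≅ Z^6.

The boundary map ∂_1: C_1 → C_0 is given by ∂[p,q] = [q] − [p]. For instance
  ∂[1,5] = [5] − [1].
This gives a 5×9 integer matrix of rank 4; reducing to Smith normal form yields diagonal entries (1,1,1,1).

Boundary ∂_2: C_2 → C_1 sends each 2-simplex [p,q,r] to [q,r] − [p,r] + [p,q]. For instance
  ∂[1,3,4] = [3,4] − [1,4] + [1,3],
  ∂[1,3,5] = [3,5] − [1,5] + [1,3].
The resulting 9×6 matrix has rank 5, and its Smith normal form has invariant factors (1,1,1,1,1).

From H_k ≅ ker(∂_k) / im(∂_{k+1}) we obtain:

  H_0: rank C_0 − rank ∂_1 = 5 − 4 = 1, and the invariant factors of ∂_1 are all 1, so H_0 ≅ Z.
  H_1: rank ker ∂_1 − rank ∂_2 = (9 − 4) − 5 = 0, and the invariant factors of ∂_2 are all 1, so H_1 ≅ 0.
  H_2: rank ker ∂_2 − rank ∂_3 = (6 − 5) − 0 = 1, and there is no ∂_3, so H_2 ≅ Z.

As a check, the Euler characteristic is 5 − 9 + 6 = 2, which agrees with 1 − 0 + 1 = 2.

H_0 ≅ Z,  H_1 = 0,  H_2 ≅ Z.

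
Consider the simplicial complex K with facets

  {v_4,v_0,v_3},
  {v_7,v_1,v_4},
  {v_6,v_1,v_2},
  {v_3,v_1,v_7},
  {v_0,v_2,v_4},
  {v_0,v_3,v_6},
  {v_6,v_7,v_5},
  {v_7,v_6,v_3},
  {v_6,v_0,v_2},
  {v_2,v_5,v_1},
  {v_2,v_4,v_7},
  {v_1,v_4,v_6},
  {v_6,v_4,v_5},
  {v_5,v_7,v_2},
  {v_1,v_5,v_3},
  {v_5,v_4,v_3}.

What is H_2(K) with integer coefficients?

Take the total order v_0 < v_1 < v_2 < v_3 < v_4 < v_5 < v_6 < v_7 on the vertex set. Then K (dimension 2) consists of the simplices:

  0-simplices (8): [v_0], [v_1], [v_2], [v_3], [v_4], [v_5], [v_6], [v_7]
  1-simplices (24): (24 of them)
  2-simplices (16): (16 of them)

so the chain groups are C_0 ≅ Z^8, C_1 ≅ Z^24, C_2 ≅ Z^16.

The boundary map ∂_1: C_1 → C_0 sends each edge [p,q] (with p < q) to q − p. For instance
  ∂[v_1,v_2] = [v_2] − [v_1].
The resulting 8×24 matrix has rank 7, and its Smith normal form has invariant factors (1,1,1,1,1,1,1).

The boundary map ∂_2: C_2 → C_1 maps a triangle to the signed sum of its edges. For instance
  ∂[v_1,v_3,v_5] = [v_3,v_5] − [v_1,v_5] + [v_1,v_3],
  ∂[v_1,v_4,v_6] = [v_4,v_6] − [v_1,v_6] + [v_1,v_4].
As a 24×16 matrix over Z this has rank 15, with invariant factors (1,1,1,1,1,1,1,1,1,1,1,1,1,1,1).

Now H_k = ker ∂_k / im ∂_{k+1}, so:

  H_2: rank ker ∂_2 − rank ∂_3 = (16 − 15) − 0 = 1, and there is no ∂_3, so H_2 = Z.

H_2 = Z.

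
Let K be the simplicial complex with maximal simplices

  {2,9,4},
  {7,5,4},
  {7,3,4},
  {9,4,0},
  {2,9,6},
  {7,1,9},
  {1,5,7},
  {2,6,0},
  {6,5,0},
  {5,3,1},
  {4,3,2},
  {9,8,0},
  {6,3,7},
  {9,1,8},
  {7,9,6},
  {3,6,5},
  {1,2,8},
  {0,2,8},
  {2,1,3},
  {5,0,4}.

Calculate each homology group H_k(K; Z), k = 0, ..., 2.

H_0 = Z,  H_1 = Z ⊕ Z/2,  H_2 = 0.

We work with the vertex ordering 0 < 1 < 2 < 3 < 4 < 5 < 6 < 7 < 8 < 9. The simplices of K, each written with vertices in increasing order, are:

  0-simplices (10): [0], [1], [2], [3], [4], [5], [6], [7], [8], [9]
  1-simplices (30): (30 of them)
  2-simplices (20): (20 of them)

Hence C_0 ≅ Z^10, C_1 ≅ Z^30, C_2 ≅ Z^20.

Boundary ∂_1: C_1 → C_0 maps an edge to its endpoints' difference, ∂[p,q] = q − p. For instance
  ∂[3,4] = [4] − [3].
This gives a 10×30 integer matrix of rank 9; reducing to Smith normal form yields diagonal entries (1,1,1,1,1,1,1,1,1).

∂_2: C_2 → C_1 acts by ∂[p,q,r] = [q,r] − [p,r] + [p,q]. For instance
  ∂[0,5,6] = [5,6] − [0,6] + [0,5],
  ∂[0,4,9] = [4,9] − [0,9] + [0,4].
The 30×20 boundary matrix has rank 20 and Smith normal form diag(1,1,1,1,1,1,1,1,1,1,1,1,1,1,1,1,1,1,1,2).

From H_k ≅ ker(∂_k) / im(∂_{k+1}) we obtain:

  H_0: rank C_0 − rank ∂_1 = 10 − 9 = 1, and the invariant factors of ∂_1 are all 1, so H_0 ≅ Z.
  H_1: rank ker ∂_1 − rank ∂_2 = (30 − 9) − 20 = 1, and ∂_2 has invariant factor 2 > 1, so H_1 ≅ Z ⊕ Z/2.
  H_2: rank ker ∂_2 − rank ∂_3 = (20 − 20) − 0 = 0, and there is no ∂_3, so H_2 ≅ 0.

As a check, the Euler characteristic is 10 − 30 + 20 = 0, which agrees with 1 − 1 + 0 = 0.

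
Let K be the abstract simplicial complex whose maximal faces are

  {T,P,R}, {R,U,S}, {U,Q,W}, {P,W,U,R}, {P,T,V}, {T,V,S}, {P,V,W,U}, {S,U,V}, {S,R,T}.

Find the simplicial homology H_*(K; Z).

H_0 ≅ Z,  H_1 = 0,  H_2 ≅ Z,  H_3 = 0.

We work with the vertex ordering P < Q < R < S < T < U < V < W. The simplices of K, each written with vertices in increasing order, are:

  0-simplices (8): P, Q, R, S, T, U, V, W
  1-simplices (18): PR, PT, PU, PV, PW, QU, QW, RS, RT, RU, RW, ST, SU, SV, TV, UV, UW, VW
  2-simplices (14): PRT, PRU, PRW, PTV, PUV, PUW, PVW, QUW, RST, RSU, RUW, STV, SUV, UVW
  3-simplices (2): PRUW, PUVW

so the chain groups are C_0 ≅ Z^8, C_1 ≅ Z^18, C_2 ≅ Z^14, C_3 ≅ Z^2.

The boundary map ∂_1: C_1 → C_0 is given by ∂[p,q] = [q] − [p]. For instance
  ∂PW = W − P.
As a 8×18 matrix over Z this has rank 7, with invariant factors (1,1,1,1,1,1,1).

Boundary ∂_2: C_2 → C_1 acts by ∂[p,q,r] = [q,r] − [p,r] + [p,q]. For instance
  ∂PRT = RT − PT + PR,
  ∂PTV = TV − PV + PT.
The 18×14 boundary matrix has rank 11 and Smith normal form diag(1,1,1,1,1,1,1,1,1,1,1).

Boundary ∂_3: C_3 → C_2 sends each 3-simplex σ to the alternating sum Σ_i (−1)^i (σ with its i-th vertex removed). For instance
  ∂PRUW = RUW − PUW + PRW − PRU,
  ∂PUVW = UVW − PVW + PUW − PUV.
The resulting 14×2 matrix has rank 2, and its Smith normal form has invariant factors (1,1).

Reading off H_k = ker ∂_k / im ∂_{k+1}:

  H_0: rank C_0 − rank ∂_1 = 8 − 7 = 1, and the invariant factors of ∂_1 are all 1, so H_0 = Z.
  H_1: rank ker ∂_1 − rank ∂_2 = (18 − 7) − 11 = 0, and the invariant factors of ∂_2 are all 1, so H_1 = 0.
  H_2: rank ker ∂_2 − rank ∂_3 = (14 − 11) − 2 = 1, and the invariant factors of ∂_3 are all 1, so H_2 = Z.
  H_3: rank ker ∂_3 − rank ∂_4 = (2 − 2) − 0 = 0, and there is no ∂_4, so H_3 = 0.

As a check, the Euler characteristic is 8 − 18 + 14 − 2 = 2, which agrees with 1 − 0 + 1 − 0 = 2.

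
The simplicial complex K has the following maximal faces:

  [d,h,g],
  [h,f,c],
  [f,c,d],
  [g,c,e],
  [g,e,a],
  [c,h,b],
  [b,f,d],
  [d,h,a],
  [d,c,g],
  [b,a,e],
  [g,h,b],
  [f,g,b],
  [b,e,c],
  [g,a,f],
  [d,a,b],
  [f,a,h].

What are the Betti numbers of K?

We work with the vertex ordering a < b < c < d < e < f < g < h. The simplices of K, each written with vertices in increasing order, are:

  0-simplices (8): a, b, c, d, e, f, g, h
  1-simplices (24): ab, ad, ae, af, ag, ah, bc, bd, be, bf, bg, bh, cd, ce, cf, cg, ch, df, dg, dh, eg, fg, fh, gh
  2-simplices (16): abd, abe, adh, aeg, afg, afh, bce, bch, bdf, bfg, bgh, cdf, cdg, ceg, cfh, dgh

Hence C_0 ≅ Z^8, C_1 ≅ Z^24, C_2 ≅ Z^16.

Boundary ∂_1: C_1 → C_0 is given by ∂[p,q] = [q] − [p]. For instance
  ∂fh = h − f.
As a 8×24 matrix over Z this has rank 7, with invariant factors (1,1,1,1,1,1,1).

Boundary ∂_2: C_2 → C_1 acts by ∂[p,q,r] = [q,r] − [p,r] + [p,q]. For instance
  ∂aeg = eg − ag + ae,
  ∂afg = fg − ag + af.
This gives a 24×16 integer matrix of rank 15; reducing to Smith normal form yields diagonal entries (1,1,1,1,1,1,1,1,1,1,1,1,1,1,1).

Computing H_k = (kernel of ∂_k) / (image of ∂_{k+1}):

  H_0: rank C_0 − rank ∂_1 = 8 − 7 = 1, and the invariant factors of ∂_1 are all 1, so H_0 = Z.
  H_1: rank ker ∂_1 − rank ∂_2 = (24 − 7) − 15 = 2, and the invariant factors of ∂_2 are all 1, so H_1 = Z^2.
  H_2: rank ker ∂_2 − rank ∂_3 = (16 − 15) − 0 = 1, and there is no ∂_3, so H_2 = Z.

As a check, the Euler characteristic is 8 − 24 + 16 = 0, which agrees with 1 − 2 + 1 = 0.
(K is a triangulation of the torus T^2.)

Hence the Betti numbers are b_0 = 1, b_1 = 2, b_2 = 1.

b_0 = 1, b_1 = 2, b_2 = 1.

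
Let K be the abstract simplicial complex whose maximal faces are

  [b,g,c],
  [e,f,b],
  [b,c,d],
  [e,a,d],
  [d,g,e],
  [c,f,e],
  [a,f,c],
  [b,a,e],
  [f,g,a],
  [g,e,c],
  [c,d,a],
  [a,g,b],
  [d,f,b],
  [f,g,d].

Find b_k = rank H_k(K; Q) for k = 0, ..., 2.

Fix the vertex order a < b < c < d < e < f < g and write every simplex with vertices in increasing order. Then dim K = 2 and the simplices of K are:

  0-simplices (7): a, b, c, d, e, f, g
  1-simplices (21): ab, ac, ad, ae, af, ag, bc, bd, be, bf, bg, cd, ce, cf, cg, de, df, dg, ef, eg, fg
  2-simplices (14): abe, abg, acd, acf, ade, afg, bcd, bcg, bdf, bef, cef, ceg, deg, dfg

Hence C_0 ≅ Z^7, C_1 ≅ Z^21, C_2 ≅ Z^14.

The boundary map ∂_1: C_1 → C_0 is given by ∂[p,q] = [q] − [p]. For instance
  ∂de = e − d.
This gives a 7×21 integer matrix of rank 6; reducing to Smith normal form yields diagonal entries (1,1,1,1,1,1).

Boundary ∂_2: C_2 → C_1 maps a triangle to the signed sum of its edges. For instance
  ∂deg = eg − dg + de,
  ∂acd = cd − ad + ac.
The 21×14 boundary matrix has rank 13 and Smith normal form diag(1,1,1,1,1,1,1,1,1,1,1,1,1).

Now H_k = ker ∂_k / im ∂_{k+1}, so:

  H_0: rank C_0 − rank ∂_1 = 7 − 6 = 1, and the invariant factors of ∂_1 are all 1, so H_0 = Z.
  H_1: rank ker ∂_1 − rank ∂_2 = (21 − 6) − 13 = 2, and the invariant factors of ∂_2 are all 1, so H_1 = Z^2.
  H_2: rank ker ∂_2 − rank ∂_3 = (14 − 13) − 0 = 1, and there is no ∂_3, so H_2 = Z.

Hence the Betti numbers are b_0 = 1, b_1 = 2, b_2 = 1.

b_0 = 1, b_1 = 2, b_2 = 1.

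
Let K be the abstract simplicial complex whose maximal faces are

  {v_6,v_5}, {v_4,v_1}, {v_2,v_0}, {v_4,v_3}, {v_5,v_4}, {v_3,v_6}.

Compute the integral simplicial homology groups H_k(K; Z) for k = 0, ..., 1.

H_0 ≅ Z^2,  H_1 ≅ Z.

K has 7 vertices, 6 edges.
rank ∂_0 = 0, rank ∂_1 = 5 ⇒ b_0 = 7 − 0 − 5 = 2; all invariant factors of ∂_1 are 1 so no torsion. So H_0 ≅ Z^2.
rank ∂_1 = 5, rank ∂_2 = 0 ⇒ b_1 = 6 − 5 − 0 = 1. So H_1 ≅ Z.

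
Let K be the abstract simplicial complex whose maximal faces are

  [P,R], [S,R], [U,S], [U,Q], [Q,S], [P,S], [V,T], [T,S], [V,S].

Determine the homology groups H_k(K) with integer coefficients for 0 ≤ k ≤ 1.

Fix the vertex order P < Q < R < S < T < U < V and write every simplex with vertices in increasing order. Then dim K = 1 and the simplices of K are:

  0-simplices (7): P, Q, R, S, T, U, V
  1-simplices (9): PR, PS, QS, QU, RS, ST, SU, SV, TV

Hence C_0 ≅ Z^7, C_1 ≅ Z^9.

Boundary ∂_1: C_1 → C_0 sends each edge [p,q] (with p < q) to q − p.
The resulting 7×9 matrix has rank 6, and its Smith normal form has invariant factors (1,1,1,1,1,1).

Computing H_k = (kernel of ∂_k) / (image of ∂_{k+1}):

  H_0: rank C_0 − rank ∂_1 = 7 − 6 = 1, and the invariant factors of ∂_1 are all 1, so H_0 ≅ Z.
  H_1: rank ker ∂_1 − rank ∂_2 = (9 − 6) − 0 = 3, and there is no ∂_2, so H_1 ≅ Z^3.

As a check, the Euler characteristic is 7 − 9 = -2, which agrees with 1 − 3 = -2.

H_0 ≅ Z,  H_1 ≅ Z^3.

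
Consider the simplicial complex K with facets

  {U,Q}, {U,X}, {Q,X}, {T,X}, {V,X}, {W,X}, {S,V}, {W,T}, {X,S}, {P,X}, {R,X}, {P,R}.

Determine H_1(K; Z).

H_1 ≅ Z^4.

Take the total order P < Q < R < S < T < U < V < W < X on the vertex set. Then K (dimension 1) consists of the simplices:

  0-simplices (9): P, Q, R, S, T, U, V, W, X
  1-simplices (12): PR, PX, QU, QX, RX, SV, SX, TW, TX, UX, VX, WX

Hence C_0 ≅ Z^9, C_1 ≅ Z^12.

∂_1: C_1 → C_0 maps an edge to its endpoints' difference, ∂[p,q] = q − p.
The resulting 9×12 matrix has rank 8, and its Smith normal form has invariant factors (1,1,1,1,1,1,1,1).

From H_k ≅ ker(∂_k) / im(∂_{k+1}) we obtain:

  H_1: rank ker ∂_1 − rank ∂_2 = (12 − 8) − 0 = 4, and there is no ∂_2, so H_1 = Z^4.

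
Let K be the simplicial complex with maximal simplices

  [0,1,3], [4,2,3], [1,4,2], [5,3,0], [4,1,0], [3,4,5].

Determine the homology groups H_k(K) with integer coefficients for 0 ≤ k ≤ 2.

H_0 ≅ Z,  H_1 ≅ Z,  H_2 = 0.

Order the vertices as 0 < 1 < 2 < 3 < 4 < 5. Listing each simplex with vertices in this order, K has dimension 2 with simplices:

  0-simplices (6): [0], [1], [2], [3], [4], [5]
  1-simplices (12): [0,1], [0,3], [0,4], [0,5], [1,2], [1,3], [1,4], [2,3], [2,4], [3,4], [3,5], [4,5]
  2-simplices (6): [0,1,3], [0,1,4], [0,3,5], [1,2,4], [2,3,4], [3,4,5]

Hence C_0 ≅ Z^6, C_1 ≅ Z^12, C_2 ≅ Z^6.

Boundary ∂_1: C_1 → C_0 sends each edge [p,q] (with p < q) to q − p. For instance
  ∂[3,5] = [5] − [3].
The resulting 6×12 matrix has rank 5, and its Smith normal form has invariant factors (1,1,1,1,1).

∂_2: C_2 → C_1 acts by ∂[p,q,r] = [q,r] − [p,r] + [p,q]. For instance
  ∂[0,1,4] = [1,4] − [0,4] + [0,1],
  ∂[1,2,4] = [2,4] − [1,4] + [1,2].
The 12×6 boundary matrix has rank 6 and Smith normal form diag(1,1,1,1,1,1).

Reading off H_k = ker ∂_k / im ∂_{k+1}:

  H_0: rank C_0 − rank ∂_1 = 6 − 5 = 1, and the invariant factors of ∂_1 are all 1, so H_0 ≅ Z.
  H_1: rank ker ∂_1 − rank ∂_2 = (12 − 5) − 6 = 1, and the invariant factors of ∂_2 are all 1, so H_1 ≅ Z.
  H_2: rank ker ∂_2 − rank ∂_3 = (6 − 6) − 0 = 0, and there is no ∂_3, so H_2 ≅ 0.

As a check, the Euler characteristic is 6 − 12 + 6 = 0, which agrees with 1 − 1 + 0 = 0.
(K is a triangulation of the cylinder S^1 x I.)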